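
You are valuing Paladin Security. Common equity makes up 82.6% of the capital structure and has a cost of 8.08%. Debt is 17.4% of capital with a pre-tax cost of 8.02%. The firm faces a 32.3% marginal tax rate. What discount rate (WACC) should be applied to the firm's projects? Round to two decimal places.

7.62%

After-tax cost of debt = 8.02% × (1 − 32.3%) = 5.4295%.
WACC = 0.826 × 8.0800% + 0.174 × 5.4295% = 7.6188%.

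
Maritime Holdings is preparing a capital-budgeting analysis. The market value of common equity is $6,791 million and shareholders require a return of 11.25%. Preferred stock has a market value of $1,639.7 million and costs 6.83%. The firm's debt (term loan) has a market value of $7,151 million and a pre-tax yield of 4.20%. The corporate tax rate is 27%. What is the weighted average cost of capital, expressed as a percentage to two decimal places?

7.03%

Total capital V = 6791 + 1639.7 + 7151 = 15581.7.
Equity: weight = 6791/15581.7 = 0.4358; cost = 11.25%.
Preferred: weight = 1639.7/15581.7 = 0.1052; cost = 6.83%.
Term loan: weight = 7151/15581.7 = 0.4589; after-tax cost = 4.2% × (1 − 27%) = 3.0660%.
WACC = 0.4358 × 11.2500% + 0.1052 × 6.8300% + 0.4589 × 3.0660% = 7.0289%.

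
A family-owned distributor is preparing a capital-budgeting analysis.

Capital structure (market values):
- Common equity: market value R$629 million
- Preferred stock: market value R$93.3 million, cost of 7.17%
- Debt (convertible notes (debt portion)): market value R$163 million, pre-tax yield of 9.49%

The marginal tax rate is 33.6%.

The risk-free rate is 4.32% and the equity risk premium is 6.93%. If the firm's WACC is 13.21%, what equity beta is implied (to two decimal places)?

1.67

Total capital V = 629 + 93.3 + 163 = 885.3.
Equity weight = 629/885.3 = 0.7105.
Preferred weight = 93.3/885.3 = 0.1054.
Convertible notes (debt portion) weight = 163/885.3 = 0.1841.
Debt contribution = 0.1841 × 9.49% × (1 − 33.6%) = 1.1602%.
Preferred contribution = 0.1054 × 7.17% = 0.7556%.
Required equity contribution = 13.21% − 1.9158% = 11.2942%  ⇒  Re = 15.8962%.
CAPM: 15.8962% = 4.32% + β × 6.93%  ⇒  β = 1.6705.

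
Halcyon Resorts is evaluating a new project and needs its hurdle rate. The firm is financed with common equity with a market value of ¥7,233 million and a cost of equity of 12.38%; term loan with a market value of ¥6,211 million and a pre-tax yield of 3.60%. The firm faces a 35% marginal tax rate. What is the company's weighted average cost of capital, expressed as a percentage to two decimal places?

Total capital V = 7233 + 6211 = 13444.
Equity: weight = 7233/13444 = 0.5380; cost = 12.38%.
Term loan: weight = 6211/13444 = 0.4620; after-tax cost = 3.6% × (1 − 35%) = 2.3400%.
WACC = 0.5380 × 12.3800% + 0.4620 × 2.3400% = 7.7416%.

7.74%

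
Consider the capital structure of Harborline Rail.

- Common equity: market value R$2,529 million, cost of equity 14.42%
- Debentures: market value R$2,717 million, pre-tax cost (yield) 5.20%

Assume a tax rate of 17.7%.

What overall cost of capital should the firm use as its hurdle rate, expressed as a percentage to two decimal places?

9.17%

Total capital V = 2529 + 2717 = 5246.
Equity: weight = 2529/5246 = 0.4821; cost = 14.42%.
Debentures: weight = 2717/5246 = 0.5179; after-tax cost = 5.2% × (1 − 17.7%) = 4.2796%.
WACC = 0.4821 × 14.4200% + 0.5179 × 4.2796% = 9.1681%.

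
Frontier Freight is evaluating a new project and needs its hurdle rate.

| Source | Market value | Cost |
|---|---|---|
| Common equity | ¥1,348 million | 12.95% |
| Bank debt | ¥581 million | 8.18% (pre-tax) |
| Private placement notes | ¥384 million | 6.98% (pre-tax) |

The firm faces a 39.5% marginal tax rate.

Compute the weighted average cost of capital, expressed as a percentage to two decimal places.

Total capital V = 1348 + 581 + 384 = 2313.
Equity: weight = 1348/2313 = 0.5828; cost = 12.95%.
Bank debt: weight = 581/2313 = 0.2512; after-tax cost = 8.18% × (1 − 39.5%) = 4.9489%.
Private placement notes: weight = 384/2313 = 0.1660; after-tax cost = 6.98% × (1 − 39.5%) = 4.2229%.
WACC = 0.5828 × 12.9500% + 0.2512 × 4.9489% + 0.1660 × 4.2229% = 9.4914%.

9.49%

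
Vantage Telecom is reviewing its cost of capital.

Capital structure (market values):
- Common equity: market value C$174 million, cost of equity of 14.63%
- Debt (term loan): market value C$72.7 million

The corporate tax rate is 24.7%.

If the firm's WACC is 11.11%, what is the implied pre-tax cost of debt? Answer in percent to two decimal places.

Total capital V = 174 + 72.7 = 246.7.
Equity weight = 174/246.7 = 0.7053.
Term loan weight = 72.7/246.7 = 0.2947.
Equity contribution = 0.7053 × 14.63% = 10.3187%.
Remaining for debt = 11.11% − 10.3187% = 0.7913%.
Rd × (1 − 24.7%) × 0.2947 = 0.7913%  ⇒  Rd = 3.5661%.

3.57%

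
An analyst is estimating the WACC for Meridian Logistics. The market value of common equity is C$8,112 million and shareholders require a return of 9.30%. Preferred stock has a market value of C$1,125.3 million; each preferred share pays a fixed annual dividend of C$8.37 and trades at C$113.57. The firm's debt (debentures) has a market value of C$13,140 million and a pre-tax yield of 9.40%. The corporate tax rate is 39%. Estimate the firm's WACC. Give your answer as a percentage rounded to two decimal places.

Cost of preferred: Rp = 8.37 / 113.57 = 7.3699%.
Total capital V = 8112 + 1125.3 + 13140 = 22377.3.
Equity: weight = 8112/22377.3 = 0.3625; cost = 9.3%.
Preferred: weight = 1125.3/22377.3 = 0.0503; cost = 7.3699%.
Debentures: weight = 13140/22377.3 = 0.5872; after-tax cost = 9.4% × (1 − 39%) = 5.7340%.
WACC = 0.3625 × 9.3000% + 0.0503 × 7.3699% + 0.5872 × 5.7340% = 7.1090%.

7.11%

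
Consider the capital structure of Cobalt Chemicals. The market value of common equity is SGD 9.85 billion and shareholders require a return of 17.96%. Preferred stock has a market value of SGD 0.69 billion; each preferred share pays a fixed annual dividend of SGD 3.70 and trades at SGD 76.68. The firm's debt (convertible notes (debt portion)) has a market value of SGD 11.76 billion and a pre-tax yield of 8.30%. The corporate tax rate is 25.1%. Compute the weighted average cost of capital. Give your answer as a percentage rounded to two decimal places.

11.36%

Cost of preferred: Rp = 3.7 / 76.68 = 4.8252%.
Total capital V = 9.85 + 0.69 + 11.76 = 22.3.
Equity: weight = 9.85/22.3 = 0.4417; cost = 17.96%.
Preferred: weight = 0.69/22.3 = 0.0309; cost = 4.8252%.
Convertible notes (debt portion): weight = 11.76/22.3 = 0.5274; after-tax cost = 8.3% × (1 − 25.1%) = 6.2167%.
WACC = 0.4417 × 17.9600% + 0.0309 × 4.8252% + 0.5274 × 6.2167% = 11.3607%.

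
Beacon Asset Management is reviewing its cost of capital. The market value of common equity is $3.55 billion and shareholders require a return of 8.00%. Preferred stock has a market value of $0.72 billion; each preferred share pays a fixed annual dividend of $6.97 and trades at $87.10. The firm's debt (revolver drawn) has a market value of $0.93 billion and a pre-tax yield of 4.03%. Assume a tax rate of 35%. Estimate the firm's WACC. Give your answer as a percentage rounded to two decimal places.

Cost of preferred: Rp = 6.97 / 87.1 = 8.0023%.
Total capital V = 3.55 + 0.72 + 0.93 = 5.2.
Equity: weight = 3.55/5.2 = 0.6827; cost = 8%.
Preferred: weight = 0.72/5.2 = 0.1385; cost = 8.0023%.
Revolver drawn: weight = 0.93/5.2 = 0.1788; after-tax cost = 4.03% × (1 − 35%) = 2.6195%.
WACC = 0.6827 × 8.0000% + 0.1385 × 8.0023% + 0.1788 × 2.6195% = 7.0380%.

7.04%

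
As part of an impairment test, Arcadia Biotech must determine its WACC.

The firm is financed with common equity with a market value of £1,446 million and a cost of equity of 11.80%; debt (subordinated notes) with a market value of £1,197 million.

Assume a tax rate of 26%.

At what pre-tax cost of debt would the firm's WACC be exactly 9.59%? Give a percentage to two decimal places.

9.35%

Total capital V = 1446 + 1197 = 2643.
Equity weight = 1446/2643 = 0.5471.
Subordinated notes weight = 1197/2643 = 0.4529.
Equity contribution = 0.5471 × 11.8% = 6.4558%.
Remaining for debt = 9.59% − 6.4558% = 3.1342%.
Rd × (1 − 26%) × 0.4529 = 3.1342%  ⇒  Rd = 9.3517%.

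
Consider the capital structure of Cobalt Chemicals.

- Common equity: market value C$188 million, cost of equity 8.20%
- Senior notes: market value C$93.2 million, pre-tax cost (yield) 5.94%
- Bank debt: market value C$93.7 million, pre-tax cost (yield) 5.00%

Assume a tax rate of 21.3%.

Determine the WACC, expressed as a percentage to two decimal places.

6.26%

Total capital V = 188 + 93.2 + 93.7 = 374.9.
Equity: weight = 188/374.9 = 0.5015; cost = 8.2%.
Senior notes: weight = 93.2/374.9 = 0.2486; after-tax cost = 5.94% × (1 − 21.3%) = 4.6748%.
Bank debt: weight = 93.7/374.9 = 0.2499; after-tax cost = 5% × (1 − 21.3%) = 3.9350%.
WACC = 0.5015 × 8.2000% + 0.2486 × 4.6748% + 0.2499 × 3.9350% = 6.2577%.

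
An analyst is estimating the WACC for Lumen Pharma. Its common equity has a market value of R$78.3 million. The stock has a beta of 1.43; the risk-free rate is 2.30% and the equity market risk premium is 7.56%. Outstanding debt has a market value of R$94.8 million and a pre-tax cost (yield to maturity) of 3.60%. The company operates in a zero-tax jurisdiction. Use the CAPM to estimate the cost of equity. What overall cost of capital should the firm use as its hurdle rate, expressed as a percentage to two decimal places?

Cost of equity via CAPM: Re = 2.3% + 1.43 × 7.56% = 13.1108%.
Total capital V = 78.3 + 94.8 = 173.1.
Equity: weight = 78.3/173.1 = 0.4523; cost = 13.1108%.
Debt: weight = 94.8/173.1 = 0.5477; after-tax cost = 3.6% × (1 − 0%) = 3.6000%.
WACC = 0.4523 × 13.1108% + 0.5477 × 3.6000% = 7.9021%.

7.90%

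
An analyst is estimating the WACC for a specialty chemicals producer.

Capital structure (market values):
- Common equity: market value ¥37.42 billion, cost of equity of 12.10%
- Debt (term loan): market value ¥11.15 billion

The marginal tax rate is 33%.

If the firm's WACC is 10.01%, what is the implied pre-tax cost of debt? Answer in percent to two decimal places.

Total capital V = 37.42 + 11.15 = 48.57.
Equity weight = 37.42/48.57 = 0.7704.
Term loan weight = 11.15/48.57 = 0.2296.
Equity contribution = 0.7704 × 12.1% = 9.3223%.
Remaining for debt = 10.01% − 9.3223% = 0.6877%.
Rd × (1 − 33%) × 0.2296 = 0.6877%  ⇒  Rd = 4.4714%.

4.47%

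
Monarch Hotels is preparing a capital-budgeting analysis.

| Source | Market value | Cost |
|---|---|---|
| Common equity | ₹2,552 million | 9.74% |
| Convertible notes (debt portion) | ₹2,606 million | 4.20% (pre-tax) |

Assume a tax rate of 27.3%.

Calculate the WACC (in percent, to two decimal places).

6.36%

Total capital V = 2552 + 2606 = 5158.
Equity: weight = 2552/5158 = 0.4948; cost = 9.74%.
Convertible notes (debt portion): weight = 2606/5158 = 0.5052; after-tax cost = 4.2% × (1 − 27.3%) = 3.0534%.
WACC = 0.4948 × 9.7400% + 0.5052 × 3.0534% = 6.3617%.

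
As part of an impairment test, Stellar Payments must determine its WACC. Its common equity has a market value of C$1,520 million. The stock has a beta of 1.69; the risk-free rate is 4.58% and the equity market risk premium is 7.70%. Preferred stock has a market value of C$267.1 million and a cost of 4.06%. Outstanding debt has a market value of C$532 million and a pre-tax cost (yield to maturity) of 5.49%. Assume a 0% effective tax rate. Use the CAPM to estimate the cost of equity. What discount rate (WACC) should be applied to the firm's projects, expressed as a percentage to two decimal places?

Cost of equity via CAPM: Re = 4.58% + 1.69 × 7.7% = 17.5930%.
Total capital V = 1520 + 267.1 + 532 = 2319.1.
Equity: weight = 1520/2319.1 = 0.6554; cost = 17.593%.
Preferred: weight = 267.1/2319.1 = 0.1152; cost = 4.06%.
Debt: weight = 532/2319.1 = 0.2294; after-tax cost = 5.49% × (1 − 0%) = 5.4900%.
WACC = 0.6554 × 17.5930% + 0.1152 × 4.0600% + 0.2294 × 5.4900% = 13.2579%.

13.26%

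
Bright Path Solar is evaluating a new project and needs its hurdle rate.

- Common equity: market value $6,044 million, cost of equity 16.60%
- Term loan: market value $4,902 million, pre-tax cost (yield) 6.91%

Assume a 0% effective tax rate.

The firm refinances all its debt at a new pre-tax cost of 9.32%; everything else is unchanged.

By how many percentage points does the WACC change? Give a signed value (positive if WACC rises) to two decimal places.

Current WACC:
Total capital V = 6044 + 4902 = 10946.
Equity: weight = 6044/10946 = 0.5522; cost = 16.6%.
Term loan: weight = 4902/10946 = 0.4478; after-tax cost = 6.91% × (1 − 0%) = 6.9100%.
WACC = 0.5522 × 16.6000% + 0.4478 × 6.9100% = 12.2605%.
After the change:
Total capital V = 6044 + 4902 = 10946.
Equity: weight = 6044/10946 = 0.5522; cost = 16.6%.
Term loan: weight = 4902/10946 = 0.4478; after-tax cost = 9.32% × (1 − 0%) = 9.3200%.
WACC = 0.5522 × 16.6000% + 0.4478 × 9.3200% = 13.3398%.
Change in WACC = 13.3398% − 12.2605% = 1.0793 pp.

+1.08 pp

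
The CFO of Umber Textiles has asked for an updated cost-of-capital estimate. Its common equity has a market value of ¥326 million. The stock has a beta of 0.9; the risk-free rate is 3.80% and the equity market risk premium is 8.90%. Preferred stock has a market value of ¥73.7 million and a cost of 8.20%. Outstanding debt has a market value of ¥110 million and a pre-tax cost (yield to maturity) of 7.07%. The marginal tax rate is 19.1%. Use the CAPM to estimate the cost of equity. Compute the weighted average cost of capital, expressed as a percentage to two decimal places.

9.97%

Cost of equity via CAPM: Re = 3.8% + 0.9 × 8.9% = 11.8100%.
Total capital V = 326 + 73.7 + 110 = 509.7.
Equity: weight = 326/509.7 = 0.6396; cost = 11.81%.
Preferred: weight = 73.7/509.7 = 0.1446; cost = 8.2%.
Debt: weight = 110/509.7 = 0.2158; after-tax cost = 7.07% × (1 − 19.1%) = 5.7196%.
WACC = 0.6396 × 11.8100% + 0.1446 × 8.2000% + 0.2158 × 5.7196% = 9.9736%.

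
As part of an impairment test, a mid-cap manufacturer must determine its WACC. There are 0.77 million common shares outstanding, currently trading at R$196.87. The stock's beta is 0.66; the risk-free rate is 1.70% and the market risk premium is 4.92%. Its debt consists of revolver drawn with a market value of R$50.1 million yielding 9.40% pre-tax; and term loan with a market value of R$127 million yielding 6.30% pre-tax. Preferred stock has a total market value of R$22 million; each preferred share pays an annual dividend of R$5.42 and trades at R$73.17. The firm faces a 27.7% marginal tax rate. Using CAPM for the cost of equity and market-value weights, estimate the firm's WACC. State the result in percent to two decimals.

5.22%

Cost of equity via CAPM: Re = 1.7% + 0.66 × 4.92% = 4.9472%.
Cost of preferred: Rp = 5.42 / 73.17 = 7.4074%.
Market value of equity E = 196.87 × 0.77m = 151.5899m.
Total capital V = 151.5899 + 22 + 50.1 + 127 = 350.6899.
Equity: weight = 151.5899/350.6899 = 0.4323; cost = 4.9472%.
Preferred: weight = 22/350.6899 = 0.0627; cost = 7.4074%.
Revolver drawn: weight = 50.1/350.6899 = 0.1429; after-tax cost = 9.4% × (1 − 27.7%) = 6.7962%.
Term loan: weight = 127/350.6899 = 0.3621; after-tax cost = 6.3% × (1 − 27.7%) = 4.5549%.
WACC = 0.4323 × 4.9472% + 0.0627 × 7.4074% + 0.1429 × 6.7962% + 0.3621 × 4.5549% = 5.2236%.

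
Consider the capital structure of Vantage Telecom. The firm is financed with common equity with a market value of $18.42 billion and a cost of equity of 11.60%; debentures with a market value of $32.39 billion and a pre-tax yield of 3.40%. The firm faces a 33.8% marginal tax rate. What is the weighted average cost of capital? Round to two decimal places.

5.64%

Total capital V = 18.42 + 32.39 = 50.81.
Equity: weight = 18.42/50.81 = 0.3625; cost = 11.6%.
Debentures: weight = 32.39/50.81 = 0.6375; after-tax cost = 3.4% × (1 − 33.8%) = 2.2508%.
WACC = 0.3625 × 11.6000% + 0.6375 × 2.2508% = 5.6401%.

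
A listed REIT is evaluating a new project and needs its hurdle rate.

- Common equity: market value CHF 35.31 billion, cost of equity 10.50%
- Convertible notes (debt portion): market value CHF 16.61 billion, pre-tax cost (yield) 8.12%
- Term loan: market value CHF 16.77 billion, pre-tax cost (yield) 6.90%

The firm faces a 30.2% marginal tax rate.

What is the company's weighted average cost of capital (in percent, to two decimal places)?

Total capital V = 35.31 + 16.61 + 16.77 = 68.69.
Equity: weight = 35.31/68.69 = 0.5140; cost = 10.5%.
Convertible notes (debt portion): weight = 16.61/68.69 = 0.2418; after-tax cost = 8.12% × (1 − 30.2%) = 5.6678%.
Term loan: weight = 16.77/68.69 = 0.2441; after-tax cost = 6.9% × (1 − 30.2%) = 4.8162%.
WACC = 0.5140 × 10.5000% + 0.2418 × 5.6678% + 0.2441 × 4.8162% = 7.9439%.

7.94%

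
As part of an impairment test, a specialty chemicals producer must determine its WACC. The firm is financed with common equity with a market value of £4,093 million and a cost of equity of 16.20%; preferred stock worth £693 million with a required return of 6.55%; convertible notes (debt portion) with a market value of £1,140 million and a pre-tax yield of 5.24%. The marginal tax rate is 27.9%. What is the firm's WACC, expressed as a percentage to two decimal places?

Total capital V = 4093 + 693 + 1140 = 5926.
Equity: weight = 4093/5926 = 0.6907; cost = 16.2%.
Preferred: weight = 693/5926 = 0.1169; cost = 6.55%.
Convertible notes (debt portion): weight = 1140/5926 = 0.1924; after-tax cost = 5.24% × (1 − 27.9%) = 3.7780%.
WACC = 0.6907 × 16.2000% + 0.1169 × 6.5500% + 0.1924 × 3.7780% = 12.6819%.

12.68%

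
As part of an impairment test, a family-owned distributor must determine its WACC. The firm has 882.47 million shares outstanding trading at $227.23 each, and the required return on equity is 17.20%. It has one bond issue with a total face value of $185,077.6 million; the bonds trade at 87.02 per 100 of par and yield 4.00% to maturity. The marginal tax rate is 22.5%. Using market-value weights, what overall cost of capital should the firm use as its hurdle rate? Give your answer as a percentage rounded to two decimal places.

Market value of equity E = 227.23 × 882.47m = 200523.6581m. Market value of debt D = 185077.6m × 87.02/100 = 161054.52752m.
Total capital V = 200523.6581 + 161054.52752 = 361578.18562.
Equity: weight = 200523.6581/361578.18562 = 0.5546; cost = 17.2%.
Bonds outstanding: weight = 161054.52752/361578.18562 = 0.4454; after-tax cost = 4% × (1 − 22.5%) = 3.1000%.
WACC = 0.5546 × 17.2000% + 0.4454 × 3.1000% = 10.9196%.

10.92%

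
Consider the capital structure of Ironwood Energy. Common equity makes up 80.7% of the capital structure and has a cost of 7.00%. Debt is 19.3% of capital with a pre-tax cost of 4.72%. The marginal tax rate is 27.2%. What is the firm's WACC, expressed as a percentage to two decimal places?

After-tax cost of debt = 4.72% × (1 − 27.2%) = 3.4362%.
WACC = 0.807 × 7.0000% + 0.193 × 3.4362% = 6.3122%.

6.31%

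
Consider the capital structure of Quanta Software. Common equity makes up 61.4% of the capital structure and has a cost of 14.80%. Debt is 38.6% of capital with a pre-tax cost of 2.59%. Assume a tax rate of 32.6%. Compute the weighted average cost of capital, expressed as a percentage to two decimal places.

After-tax cost of debt = 2.59% × (1 − 32.6%) = 1.7457%.
WACC = 0.614 × 14.8000% + 0.386 × 1.7457% = 9.7610%.

9.76%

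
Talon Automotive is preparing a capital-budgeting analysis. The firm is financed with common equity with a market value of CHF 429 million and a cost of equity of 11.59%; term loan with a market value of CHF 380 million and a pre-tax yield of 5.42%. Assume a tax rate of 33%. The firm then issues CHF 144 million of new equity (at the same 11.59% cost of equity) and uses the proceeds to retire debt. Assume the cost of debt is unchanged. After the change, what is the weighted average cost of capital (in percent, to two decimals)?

9.27%

After the change:
Total capital V = 573 + 236 = 809.
Equity: weight = 573/809 = 0.7083; cost = 11.59%.
Term loan: weight = 236/809 = 0.2917; after-tax cost = 5.42% × (1 − 33%) = 3.6314%.
WACC = 0.7083 × 11.5900% + 0.2917 × 3.6314% = 9.2683%.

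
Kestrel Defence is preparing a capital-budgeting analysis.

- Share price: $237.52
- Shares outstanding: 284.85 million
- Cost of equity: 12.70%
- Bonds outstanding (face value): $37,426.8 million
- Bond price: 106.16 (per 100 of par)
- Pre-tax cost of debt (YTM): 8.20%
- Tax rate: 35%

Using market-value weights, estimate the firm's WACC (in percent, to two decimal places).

Market value of equity E = 237.52 × 284.85m = 67657.572m. Market value of debt D = 37426.8m × 106.16/100 = 39732.29088m.
Total capital V = 67657.572 + 39732.29088 = 107389.86288.
Equity: weight = 67657.572/107389.86288 = 0.6300; cost = 12.7%.
Bonds outstanding: weight = 39732.29088/107389.86288 = 0.3700; after-tax cost = 8.2% × (1 − 35%) = 5.3300%.
WACC = 0.6300 × 12.7000% + 0.3700 × 5.3300% = 9.9732%.

9.97%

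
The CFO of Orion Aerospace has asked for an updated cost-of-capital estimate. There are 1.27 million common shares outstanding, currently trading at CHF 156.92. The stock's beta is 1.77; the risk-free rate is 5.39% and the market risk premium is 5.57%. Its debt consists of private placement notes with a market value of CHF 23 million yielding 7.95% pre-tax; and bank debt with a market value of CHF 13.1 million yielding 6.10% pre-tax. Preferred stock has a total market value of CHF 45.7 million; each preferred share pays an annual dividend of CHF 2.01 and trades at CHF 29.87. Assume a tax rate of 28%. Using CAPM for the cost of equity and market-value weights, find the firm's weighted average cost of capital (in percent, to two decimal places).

12.58%

Cost of equity via CAPM: Re = 5.39% + 1.77 × 5.57% = 15.2489%.
Cost of preferred: Rp = 2.01 / 29.87 = 6.7292%.
Market value of equity E = 156.92 × 1.27m = 199.2884m.
Total capital V = 199.2884 + 45.7 + 23 + 13.1 = 281.0884.
Equity: weight = 199.2884/281.0884 = 0.7090; cost = 15.2489%.
Preferred: weight = 45.7/281.0884 = 0.1626; cost = 6.7292%.
Private placement notes: weight = 23/281.0884 = 0.0818; after-tax cost = 7.95% × (1 − 28%) = 5.7240%.
Bank debt: weight = 13.1/281.0884 = 0.0466; after-tax cost = 6.1% × (1 − 28%) = 4.3920%.
WACC = 0.7090 × 15.2489% + 0.1626 × 6.7292% + 0.0818 × 5.7240% + 0.0466 × 4.3920% = 12.5784%.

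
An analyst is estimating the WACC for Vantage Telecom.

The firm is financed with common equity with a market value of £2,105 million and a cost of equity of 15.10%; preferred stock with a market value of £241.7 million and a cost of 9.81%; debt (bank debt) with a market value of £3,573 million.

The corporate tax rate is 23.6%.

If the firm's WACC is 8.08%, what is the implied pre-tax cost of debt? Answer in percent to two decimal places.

5.01%

Total capital V = 2105 + 241.7 + 3573 = 5919.7.
Equity weight = 2105/5919.7 = 0.3556.
Preferred weight = 241.7/5919.7 = 0.0408.
Bank debt weight = 3573/5919.7 = 0.6036.
Equity contribution = 0.3556 × 15.1% = 5.3694%.
Preferred contribution = 0.0408 × 9.81% = 0.4005%.
Remaining for debt = 8.08% − 5.7700% = 2.3100%.
Rd × (1 − 23.6%) × 0.6036 = 2.3100%  ⇒  Rd = 5.0094%.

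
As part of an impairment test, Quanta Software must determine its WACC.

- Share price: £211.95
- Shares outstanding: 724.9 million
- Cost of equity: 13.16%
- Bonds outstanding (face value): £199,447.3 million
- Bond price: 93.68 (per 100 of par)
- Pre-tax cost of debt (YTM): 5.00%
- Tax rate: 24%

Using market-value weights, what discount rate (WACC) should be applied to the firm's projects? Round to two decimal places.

8.02%

Market value of equity E = 211.95 × 724.9m = 153642.555m. Market value of debt D = 199447.3m × 93.68/100 = 186842.23064m.
Total capital V = 153642.555 + 186842.23064 = 340484.78564.
Equity: weight = 153642.555/340484.78564 = 0.4512; cost = 13.16%.
Bonds outstanding: weight = 186842.23064/340484.78564 = 0.5488; after-tax cost = 5% × (1 − 24%) = 3.8000%.
WACC = 0.4512 × 13.1600% + 0.5488 × 3.8000% = 8.0237%.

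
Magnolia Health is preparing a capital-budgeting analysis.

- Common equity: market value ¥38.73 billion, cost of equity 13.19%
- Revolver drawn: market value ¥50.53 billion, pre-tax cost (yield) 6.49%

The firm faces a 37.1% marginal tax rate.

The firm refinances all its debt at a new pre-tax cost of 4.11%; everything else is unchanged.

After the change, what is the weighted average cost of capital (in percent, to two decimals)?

7.19%

After the change:
Total capital V = 38.73 + 50.53 = 89.26.
Equity: weight = 38.73/89.26 = 0.4339; cost = 13.19%.
Revolver drawn: weight = 50.53/89.26 = 0.5661; after-tax cost = 4.11% × (1 − 37.1%) = 2.5852%.
WACC = 0.4339 × 13.1900% + 0.5661 × 2.5852% = 7.1866%.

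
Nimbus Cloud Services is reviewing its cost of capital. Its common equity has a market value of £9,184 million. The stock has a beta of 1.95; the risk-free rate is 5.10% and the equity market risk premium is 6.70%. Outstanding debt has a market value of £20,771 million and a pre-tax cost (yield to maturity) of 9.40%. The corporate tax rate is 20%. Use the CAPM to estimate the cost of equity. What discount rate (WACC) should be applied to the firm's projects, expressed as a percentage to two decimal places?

Cost of equity via CAPM: Re = 5.1% + 1.95 × 6.7% = 18.1650%.
Total capital V = 9184 + 20771 = 29955.
Equity: weight = 9184/29955 = 0.3066; cost = 18.165%.
Debt: weight = 20771/29955 = 0.6934; after-tax cost = 9.4% × (1 − 20%) = 7.5200%.
WACC = 0.3066 × 18.1650% + 0.6934 × 7.5200% = 10.7837%.

10.78%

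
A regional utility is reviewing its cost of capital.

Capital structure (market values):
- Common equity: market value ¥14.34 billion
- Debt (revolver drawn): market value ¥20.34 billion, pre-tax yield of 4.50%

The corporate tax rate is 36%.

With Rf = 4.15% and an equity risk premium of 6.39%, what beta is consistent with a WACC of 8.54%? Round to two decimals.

Total capital V = 14.34 + 20.34 = 34.68.
Equity weight = 14.34/34.68 = 0.4135.
Revolver drawn weight = 20.34/34.68 = 0.5865.
Debt contribution = 0.5865 × 4.5% × (1 − 36%) = 1.6891%.
Required equity contribution = 8.54% − 1.6891% = 6.8509%  ⇒  Re = 16.5682%.
CAPM: 16.5682% = 4.15% + β × 6.39%  ⇒  β = 1.9434.

1.94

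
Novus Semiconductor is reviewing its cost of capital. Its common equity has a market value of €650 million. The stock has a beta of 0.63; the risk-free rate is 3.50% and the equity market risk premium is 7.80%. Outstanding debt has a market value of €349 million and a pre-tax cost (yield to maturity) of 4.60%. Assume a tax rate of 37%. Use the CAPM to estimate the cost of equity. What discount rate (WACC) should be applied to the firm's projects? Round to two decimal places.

Cost of equity via CAPM: Re = 3.5% + 0.63 × 7.8% = 8.4140%.
Total capital V = 650 + 349 = 999.
Equity: weight = 650/999 = 0.6507; cost = 8.414%.
Debt: weight = 349/999 = 0.3493; after-tax cost = 4.6% × (1 − 37%) = 2.8980%.
WACC = 0.6507 × 8.4140% + 0.3493 × 2.8980% = 6.4870%.

6.49%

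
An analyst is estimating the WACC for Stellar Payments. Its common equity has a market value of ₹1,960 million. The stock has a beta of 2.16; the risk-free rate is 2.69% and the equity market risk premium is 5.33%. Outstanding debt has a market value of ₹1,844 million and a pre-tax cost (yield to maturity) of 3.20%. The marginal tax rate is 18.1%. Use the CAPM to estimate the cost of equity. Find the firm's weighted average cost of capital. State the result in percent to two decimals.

8.59%

Cost of equity via CAPM: Re = 2.69% + 2.16 × 5.33% = 14.2028%.
Total capital V = 1960 + 1844 = 3804.
Equity: weight = 1960/3804 = 0.5152; cost = 14.2028%.
Debt: weight = 1844/3804 = 0.4848; after-tax cost = 3.2% × (1 − 18.1%) = 2.6208%.
WACC = 0.5152 × 14.2028% + 0.4848 × 2.6208% = 8.5884%.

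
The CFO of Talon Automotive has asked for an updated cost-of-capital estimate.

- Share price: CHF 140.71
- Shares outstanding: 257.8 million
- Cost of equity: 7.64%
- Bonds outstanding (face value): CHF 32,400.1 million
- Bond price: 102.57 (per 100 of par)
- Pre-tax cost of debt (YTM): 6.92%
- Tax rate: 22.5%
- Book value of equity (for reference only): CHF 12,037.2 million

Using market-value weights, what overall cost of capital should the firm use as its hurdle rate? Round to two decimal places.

6.55%

Market value of equity E = 140.71 × 257.8m = 36275.038m. Market value of debt D = 32400.1m × 102.57/100 = 33232.78257m.
Total capital V = 36275.038 + 33232.78257 = 69507.82057.
Equity: weight = 36275.038/69507.82057 = 0.5219; cost = 7.64%.
Bonds outstanding: weight = 33232.78257/69507.82057 = 0.4781; after-tax cost = 6.92% × (1 − 22.5%) = 5.3630%.
WACC = 0.5219 × 7.6400% + 0.4781 × 5.3630% = 6.5513%.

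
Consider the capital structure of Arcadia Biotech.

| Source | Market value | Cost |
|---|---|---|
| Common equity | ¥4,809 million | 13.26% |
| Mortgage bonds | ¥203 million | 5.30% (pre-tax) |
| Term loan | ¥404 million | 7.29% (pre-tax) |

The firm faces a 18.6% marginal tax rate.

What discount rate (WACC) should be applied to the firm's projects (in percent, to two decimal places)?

12.38%

Total capital V = 4809 + 203 + 404 = 5416.
Equity: weight = 4809/5416 = 0.8879; cost = 13.26%.
Mortgage bonds: weight = 203/5416 = 0.0375; after-tax cost = 5.3% × (1 − 18.6%) = 4.3142%.
Term loan: weight = 404/5416 = 0.0746; after-tax cost = 7.29% × (1 − 18.6%) = 5.9341%.
WACC = 0.8879 × 13.2600% + 0.0375 × 4.3142% + 0.0746 × 5.9341% = 12.3782%.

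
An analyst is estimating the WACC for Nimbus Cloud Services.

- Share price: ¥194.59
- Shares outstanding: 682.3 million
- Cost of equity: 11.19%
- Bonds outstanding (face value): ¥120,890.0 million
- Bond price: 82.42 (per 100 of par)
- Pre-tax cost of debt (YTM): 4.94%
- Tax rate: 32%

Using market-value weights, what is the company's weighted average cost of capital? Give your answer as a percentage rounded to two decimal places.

Market value of equity E = 194.59 × 682.3m = 132768.757m. Market value of debt D = 120890m × 82.42/100 = 99637.538m.
Total capital V = 132768.757 + 99637.538 = 232406.295.
Equity: weight = 132768.757/232406.295 = 0.5713; cost = 11.19%.
Bonds outstanding: weight = 99637.538/232406.295 = 0.4287; after-tax cost = 4.94% × (1 − 32%) = 3.3592%.
WACC = 0.5713 × 11.1900% + 0.4287 × 3.3592% = 7.8328%.

7.83%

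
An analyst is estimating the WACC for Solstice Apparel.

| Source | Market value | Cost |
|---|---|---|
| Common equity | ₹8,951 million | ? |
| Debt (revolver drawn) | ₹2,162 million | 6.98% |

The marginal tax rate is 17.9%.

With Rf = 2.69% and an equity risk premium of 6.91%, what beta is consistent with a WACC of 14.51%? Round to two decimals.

2.02

Total capital V = 8951 + 2162 = 11113.
Equity weight = 8951/11113 = 0.8055.
Revolver drawn weight = 2162/11113 = 0.1945.
Debt contribution = 0.1945 × 6.98% × (1 − 17.9%) = 1.1149%.
Required equity contribution = 14.51% − 1.1149% = 13.3951%  ⇒  Re = 16.6306%.
CAPM: 16.6306% = 2.69% + β × 6.91%  ⇒  β = 2.0174.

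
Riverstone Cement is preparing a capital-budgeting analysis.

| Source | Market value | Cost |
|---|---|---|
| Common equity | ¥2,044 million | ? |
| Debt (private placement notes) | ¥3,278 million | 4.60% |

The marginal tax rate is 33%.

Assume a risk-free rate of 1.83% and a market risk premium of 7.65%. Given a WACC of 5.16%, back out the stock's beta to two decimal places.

0.87

Total capital V = 2044 + 3278 = 5322.
Equity weight = 2044/5322 = 0.3841.
Private placement notes weight = 3278/5322 = 0.6159.
Debt contribution = 0.6159 × 4.6% × (1 − 33%) = 1.8983%.
Required equity contribution = 5.16% − 1.8983% = 3.2617%  ⇒  Re = 8.4925%.
CAPM: 8.4925% = 1.83% + β × 7.65%  ⇒  β = 0.8709.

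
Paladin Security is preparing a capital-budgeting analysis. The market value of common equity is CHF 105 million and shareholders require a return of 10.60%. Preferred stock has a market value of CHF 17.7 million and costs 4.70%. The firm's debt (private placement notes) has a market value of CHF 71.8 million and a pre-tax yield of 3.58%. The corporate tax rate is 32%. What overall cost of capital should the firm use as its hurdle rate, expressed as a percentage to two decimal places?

Total capital V = 105 + 17.7 + 71.8 = 194.5.
Equity: weight = 105/194.5 = 0.5398; cost = 10.6%.
Preferred: weight = 17.7/194.5 = 0.0910; cost = 4.7%.
Private placement notes: weight = 71.8/194.5 = 0.3692; after-tax cost = 3.58% × (1 − 32%) = 2.4344%.
WACC = 0.5398 × 10.6000% + 0.0910 × 4.7000% + 0.3692 × 2.4344% = 7.0487%.

7.05%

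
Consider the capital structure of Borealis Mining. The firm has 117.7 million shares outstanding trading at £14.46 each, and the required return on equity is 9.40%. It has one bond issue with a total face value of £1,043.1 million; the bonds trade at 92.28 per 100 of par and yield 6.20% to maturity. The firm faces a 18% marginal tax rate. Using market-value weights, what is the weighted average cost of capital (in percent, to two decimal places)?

Market value of equity E = 14.46 × 117.7m = 1701.942m. Market value of debt D = 1043.1m × 92.28/100 = 962.57268m.
Total capital V = 1701.942 + 962.57268 = 2664.51468.
Equity: weight = 1701.942/2664.51468 = 0.6387; cost = 9.4%.
Bonds outstanding: weight = 962.57268/2664.51468 = 0.3613; after-tax cost = 6.2% × (1 − 18%) = 5.0840%.
WACC = 0.6387 × 9.4000% + 0.3613 × 5.0840% = 7.8408%.

7.84%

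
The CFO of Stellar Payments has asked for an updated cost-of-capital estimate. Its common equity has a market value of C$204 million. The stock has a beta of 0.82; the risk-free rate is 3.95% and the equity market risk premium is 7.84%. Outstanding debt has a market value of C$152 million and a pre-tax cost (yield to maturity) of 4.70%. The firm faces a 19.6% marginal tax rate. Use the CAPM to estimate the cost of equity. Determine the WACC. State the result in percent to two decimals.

Cost of equity via CAPM: Re = 3.95% + 0.82 × 7.84% = 10.3788%.
Total capital V = 204 + 152 = 356.
Equity: weight = 204/356 = 0.5730; cost = 10.3788%.
Debt: weight = 152/356 = 0.4270; after-tax cost = 4.7% × (1 − 19.6%) = 3.7788%.
WACC = 0.5730 × 10.3788% + 0.4270 × 3.7788% = 7.5608%.

7.56%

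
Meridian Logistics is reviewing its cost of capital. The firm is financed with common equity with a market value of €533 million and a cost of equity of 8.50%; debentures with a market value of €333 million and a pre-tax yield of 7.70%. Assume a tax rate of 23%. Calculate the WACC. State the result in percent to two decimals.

Total capital V = 533 + 333 = 866.
Equity: weight = 533/866 = 0.6155; cost = 8.5%.
Debentures: weight = 333/866 = 0.3845; after-tax cost = 7.7% × (1 − 23%) = 5.9290%.
WACC = 0.6155 × 8.5000% + 0.3845 × 5.9290% = 7.5114%.

7.51%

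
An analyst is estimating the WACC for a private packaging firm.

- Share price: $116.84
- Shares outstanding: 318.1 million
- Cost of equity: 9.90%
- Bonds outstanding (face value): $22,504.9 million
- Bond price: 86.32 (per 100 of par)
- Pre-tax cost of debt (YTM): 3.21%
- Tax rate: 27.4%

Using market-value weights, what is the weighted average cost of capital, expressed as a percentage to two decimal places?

7.30%

Market value of equity E = 116.84 × 318.1m = 37166.804m. Market value of debt D = 22504.9m × 86.32/100 = 19426.22968m.
Total capital V = 37166.804 + 19426.22968 = 56593.03368.
Equity: weight = 37166.804/56593.03368 = 0.6567; cost = 9.9%.
Bonds outstanding: weight = 19426.22968/56593.03368 = 0.3433; after-tax cost = 3.21% × (1 − 27.4%) = 2.3305%.
WACC = 0.6567 × 9.9000% + 0.3433 × 2.3305% = 7.3017%.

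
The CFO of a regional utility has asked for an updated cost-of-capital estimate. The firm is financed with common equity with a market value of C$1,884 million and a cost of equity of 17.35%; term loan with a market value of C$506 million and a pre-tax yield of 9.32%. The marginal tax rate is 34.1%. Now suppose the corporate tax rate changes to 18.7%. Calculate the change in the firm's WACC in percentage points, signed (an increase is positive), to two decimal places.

+0.30 pp

Current WACC:
Total capital V = 1884 + 506 = 2390.
Equity: weight = 1884/2390 = 0.7883; cost = 17.35%.
Term loan: weight = 506/2390 = 0.2117; after-tax cost = 9.32% × (1 − 34.1%) = 6.1419%.
WACC = 0.7883 × 17.3500% + 0.2117 × 6.1419% = 14.9771%.
After the change:
Total capital V = 1884 + 506 = 2390.
Equity: weight = 1884/2390 = 0.7883; cost = 17.35%.
Term loan: weight = 506/2390 = 0.2117; after-tax cost = 9.32% × (1 − 18.7%) = 7.5772%.
WACC = 0.7883 × 17.3500% + 0.2117 × 7.5772% = 15.2809%.
Change in WACC = 15.2809% − 14.9771% = 0.3039 pp.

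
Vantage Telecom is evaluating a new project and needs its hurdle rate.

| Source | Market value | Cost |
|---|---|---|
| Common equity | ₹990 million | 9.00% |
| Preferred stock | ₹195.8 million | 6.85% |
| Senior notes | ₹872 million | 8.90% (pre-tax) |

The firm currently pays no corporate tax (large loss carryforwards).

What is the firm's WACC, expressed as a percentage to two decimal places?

8.75%

Total capital V = 990 + 195.8 + 872 = 2057.8.
Equity: weight = 990/2057.8 = 0.4811; cost = 9%.
Preferred: weight = 195.8/2057.8 = 0.0952; cost = 6.85%.
Senior notes: weight = 872/2057.8 = 0.4238; after-tax cost = 8.9% × (1 − 0%) = 8.9000%.
WACC = 0.4811 × 9.0000% + 0.0952 × 6.8500% + 0.4238 × 8.9000% = 8.7531%.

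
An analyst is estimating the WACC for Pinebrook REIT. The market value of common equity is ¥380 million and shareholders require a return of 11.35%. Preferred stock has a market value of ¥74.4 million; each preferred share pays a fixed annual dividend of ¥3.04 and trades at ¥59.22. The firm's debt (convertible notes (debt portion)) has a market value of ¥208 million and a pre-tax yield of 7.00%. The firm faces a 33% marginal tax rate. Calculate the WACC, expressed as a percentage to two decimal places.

8.56%

Cost of preferred: Rp = 3.04 / 59.22 = 5.1334%.
Total capital V = 380 + 74.4 + 208 = 662.4.
Equity: weight = 380/662.4 = 0.5737; cost = 11.35%.
Preferred: weight = 74.4/662.4 = 0.1123; cost = 5.1334%.
Convertible notes (debt portion): weight = 208/662.4 = 0.3140; after-tax cost = 7% × (1 − 33%) = 4.6900%.
WACC = 0.5737 × 11.3500% + 0.1123 × 5.1334% + 0.3140 × 4.6900% = 8.5605%.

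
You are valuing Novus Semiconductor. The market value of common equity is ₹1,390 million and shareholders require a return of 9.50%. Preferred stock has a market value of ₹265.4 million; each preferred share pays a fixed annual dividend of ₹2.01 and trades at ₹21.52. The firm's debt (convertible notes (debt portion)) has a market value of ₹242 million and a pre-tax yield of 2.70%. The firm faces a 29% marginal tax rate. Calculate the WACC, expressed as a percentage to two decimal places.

8.51%

Cost of preferred: Rp = 2.01 / 21.52 = 9.3401%.
Total capital V = 1390 + 265.4 + 242 = 1897.4.
Equity: weight = 1390/1897.4 = 0.7326; cost = 9.5%.
Preferred: weight = 265.4/1897.4 = 0.1399; cost = 9.3401%.
Convertible notes (debt portion): weight = 242/1897.4 = 0.1275; after-tax cost = 2.7% × (1 − 29%) = 1.9170%.
WACC = 0.7326 × 9.5000% + 0.1399 × 9.3401% + 0.1275 × 1.9170% = 8.5105%.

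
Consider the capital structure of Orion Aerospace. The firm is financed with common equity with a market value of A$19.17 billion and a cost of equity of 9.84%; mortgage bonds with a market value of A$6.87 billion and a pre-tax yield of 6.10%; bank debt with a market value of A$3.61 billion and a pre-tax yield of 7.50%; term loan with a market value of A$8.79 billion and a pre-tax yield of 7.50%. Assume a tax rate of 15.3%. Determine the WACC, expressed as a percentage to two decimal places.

7.88%

Total capital V = 19.17 + 6.87 + 3.61 + 8.79 = 38.44.
Equity: weight = 19.17/38.44 = 0.4987; cost = 9.84%.
Mortgage bonds: weight = 6.87/38.44 = 0.1787; after-tax cost = 6.1% × (1 − 15.3%) = 5.1667%.
Bank debt: weight = 3.61/38.44 = 0.0939; after-tax cost = 7.5% × (1 − 15.3%) = 6.3525%.
Term loan: weight = 8.79/38.44 = 0.2287; after-tax cost = 7.5% × (1 − 15.3%) = 6.3525%.
WACC = 0.4987 × 9.8400% + 0.1787 × 5.1667% + 0.0939 × 6.3525% + 0.2287 × 6.3525% = 7.8798%.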